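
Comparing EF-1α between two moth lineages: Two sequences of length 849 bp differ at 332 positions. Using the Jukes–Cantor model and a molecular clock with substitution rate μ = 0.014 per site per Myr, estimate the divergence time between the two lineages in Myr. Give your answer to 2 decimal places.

19.74

p = 332/849 ≈ 0.391048.
d = −(3/4) ln(1 − 4p/3) = −0.75 ln(1 − 0.521397) = −0.75 ln(0.478603)
  = −0.75 × (-0.736884) = 0.552663 substitutions/site.
Under a molecular clock d = 2μt, so t = d/(2μ) = 0.552663 / (2 × 0.014) = 19.74 Myr.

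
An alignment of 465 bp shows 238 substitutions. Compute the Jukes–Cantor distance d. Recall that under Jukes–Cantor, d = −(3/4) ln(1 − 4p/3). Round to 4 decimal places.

0.8603

p = 238/465 ≈ 0.511828.
d = −(3/4) ln(1 − 4p/3) = −0.75 ln(1 − 0.682437) = −0.75 ln(0.317563)
  = −0.75 × (-1.147079) = 0.860309 substitutions/site.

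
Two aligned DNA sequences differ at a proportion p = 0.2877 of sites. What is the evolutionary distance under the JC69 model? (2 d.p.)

0.36

d = −(3/4) ln(1 − 4p/3) = −0.75 ln(1 − 0.3836) = −0.75 ln(0.6164)
  = −0.75 × (-0.483859) = 0.362894 substitutions/site.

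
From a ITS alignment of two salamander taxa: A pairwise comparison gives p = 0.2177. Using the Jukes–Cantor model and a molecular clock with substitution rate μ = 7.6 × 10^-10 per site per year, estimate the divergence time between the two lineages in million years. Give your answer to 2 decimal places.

d = −(3/4) ln(1 − 4p/3) = −0.75 ln(1 − 0.290267) = −0.75 ln(0.709733)
  = −0.75 × (-0.342866) = 0.257150 substitutions/site.
Under a molecular clock d = 2μt, so t = d/(2μ) = 0.257150 / (2 × 7.6 × 10^-10) = 169.18 million years.

169.18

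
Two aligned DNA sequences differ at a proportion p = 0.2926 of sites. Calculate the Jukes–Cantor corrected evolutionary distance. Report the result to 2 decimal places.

0.37

d = −(3/4) ln(1 − 4p/3) = −0.75 ln(1 − 0.390133) = −0.75 ln(0.609867)
  = −0.75 × (-0.494514) = 0.370886 substitutions/site.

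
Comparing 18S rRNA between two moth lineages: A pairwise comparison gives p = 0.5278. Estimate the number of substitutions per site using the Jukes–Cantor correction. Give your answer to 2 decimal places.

d = −(3/4) ln(1 − 4p/3) = −0.75 ln(1 − 0.703733) = −0.75 ln(0.296267)
  = −0.75 × (-1.216494) = 0.912371 substitutions/site.

0.91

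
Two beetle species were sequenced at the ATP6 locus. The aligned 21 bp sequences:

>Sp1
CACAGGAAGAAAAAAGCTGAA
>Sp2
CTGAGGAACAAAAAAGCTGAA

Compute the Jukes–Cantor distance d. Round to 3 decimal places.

The sequences differ at 3 of 21 sites (2, 3, 9), so p = 3/21 ≈ 0.142857.
d = −(3/4) ln(1 − 4p/3) = −0.75 ln(1 − 0.190476) = −0.75 ln(0.809524)
  = −0.75 × (-0.211309) = 0.158482 substitutions/site.

0.158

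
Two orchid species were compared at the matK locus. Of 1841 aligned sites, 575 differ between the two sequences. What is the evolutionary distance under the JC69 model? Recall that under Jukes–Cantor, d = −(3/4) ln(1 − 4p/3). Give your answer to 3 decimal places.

0.404

p = 575/1841 ≈ 0.31233.
d = −(3/4) ln(1 − 4p/3) = −0.75 ln(1 − 0.41644) = −0.75 ln(0.58356)
  = −0.75 × (-0.538608) = 0.403956 substitutions/site.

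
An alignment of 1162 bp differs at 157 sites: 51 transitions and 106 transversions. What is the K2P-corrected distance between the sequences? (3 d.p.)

P = 51/1162 ≈ 0.04389 and Q = 106/1162 ≈ 0.091222.
Under the Kimura two-parameter model, d = −½ ln(1 − 2P − Q) − ¼ ln(1 − 2Q).
1 − 2P − Q = 0.820998, giving −½ ln(0.820998) = 0.098617.
1 − 2Q = 0.817556, giving −¼ ln(0.817556) = 0.050359.
d = 0.098617 + 0.050359 = 0.148976.

0.149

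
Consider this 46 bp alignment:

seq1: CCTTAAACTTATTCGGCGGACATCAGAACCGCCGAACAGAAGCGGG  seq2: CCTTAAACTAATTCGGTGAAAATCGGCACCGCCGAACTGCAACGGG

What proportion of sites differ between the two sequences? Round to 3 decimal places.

0.196

The sequences differ at 9 of 46 positions (sites 10, 17, 19, 21, 25, 27, 38, 40, 42).
p = 9/46 = 0.195652… ≈ 0.196 (to 3 d.p.).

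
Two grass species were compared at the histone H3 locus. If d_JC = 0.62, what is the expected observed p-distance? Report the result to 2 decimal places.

p = (3/4)(1 − e^(−4d/3)) = 0.75 × (1 − e^(-0.826667)) = 0.75 × (1 − 0.437505) = 0.421871.

0.42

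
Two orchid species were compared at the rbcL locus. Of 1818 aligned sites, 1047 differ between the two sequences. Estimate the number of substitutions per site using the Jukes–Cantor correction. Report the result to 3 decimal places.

1.095

p = 1047/1818 ≈ 0.575908.
d = −(3/4) ln(1 − 4p/3) = −0.75 ln(1 − 0.767877) = −0.75 ln(0.232123)
  = −0.75 × (-1.460488) = 1.095366 substitutions/site.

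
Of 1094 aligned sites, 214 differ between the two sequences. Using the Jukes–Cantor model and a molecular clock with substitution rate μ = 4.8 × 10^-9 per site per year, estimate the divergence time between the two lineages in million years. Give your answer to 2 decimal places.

23.61

p = 214/1094 ≈ 0.195612.
d = −(3/4) ln(1 − 4p/3) = −0.75 ln(1 − 0.260816) = −0.75 ln(0.739184)
  = −0.75 × (-0.302208) = 0.226656 substitutions/site.
Under a molecular clock d = 2μt, so t = d/(2μ) = 0.226656 / (2 × 4.8 × 10^-9) = 23.61 million years.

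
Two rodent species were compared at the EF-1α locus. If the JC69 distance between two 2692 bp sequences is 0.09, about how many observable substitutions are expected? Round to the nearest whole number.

228

Invert JC69: p = (3/4)(1 − e^(−4d/3)) = 0.75 × (1 − e^(-0.12)) = 0.75 × (1 − 0.886920) = 0.084810.
Expected differing sites = pL ≈ 0.084810 × 2692 = 228.30852 ≈ 228.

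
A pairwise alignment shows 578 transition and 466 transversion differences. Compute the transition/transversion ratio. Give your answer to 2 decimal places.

1.24

R = 578/466 = 1.240343… ≈ 1.24 (to 2 d.p.).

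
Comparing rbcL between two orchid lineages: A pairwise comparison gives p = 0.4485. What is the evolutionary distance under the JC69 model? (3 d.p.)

d = −(3/4) ln(1 − 4p/3) = −0.75 ln(1 − 0.598) = −0.75 ln(0.402)
  = −0.75 × (-0.911303) = 0.683477 substitutions/site.

0.683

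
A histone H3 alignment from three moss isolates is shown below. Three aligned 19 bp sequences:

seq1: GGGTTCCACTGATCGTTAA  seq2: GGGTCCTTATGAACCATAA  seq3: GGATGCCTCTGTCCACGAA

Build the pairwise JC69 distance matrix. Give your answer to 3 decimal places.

seq1–seq2: 7/19 sites differ → p ≈ 0.368421, d = −0.75 ln(1 − 0.491228) = 0.506816 ≈ 0.507.
seq1–seq3: 8/19 sites differ → p ≈ 0.421053, d = −0.75 ln(1 − 0.561404) = 0.618132 ≈ 0.618.
seq2–seq3: 9/19 sites differ → p ≈ 0.473684, d = −0.75 ln(1 − 0.631579) = 0.748897 ≈ 0.749.

d(seq1,seq2) = 0.507, d(seq1,seq3) = 0.618, d(seq2,seq3) = 0.749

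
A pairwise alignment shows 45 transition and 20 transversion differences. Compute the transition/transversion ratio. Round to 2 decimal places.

2.25

R = 45/20 = 2.25.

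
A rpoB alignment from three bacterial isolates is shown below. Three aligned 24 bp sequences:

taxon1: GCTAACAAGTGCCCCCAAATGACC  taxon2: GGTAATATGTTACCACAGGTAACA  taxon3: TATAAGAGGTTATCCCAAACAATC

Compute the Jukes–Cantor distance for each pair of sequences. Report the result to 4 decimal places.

d(taxon1,taxon2) = 0.6082, d(taxon1,taxon3) = 0.6082, d(taxon2,taxon3) = 0.7083

taxon1–taxon2: 10/24 sites differ → p ≈ 0.416667, d = −0.75 ln(1 − 0.555556) = 0.608198 ≈ 0.6082.
taxon1–taxon3: 10/24 sites differ → p ≈ 0.416667, d = −0.75 ln(1 − 0.555556) = 0.608198 ≈ 0.6082.
taxon2–taxon3: 11/24 sites differ → p ≈ 0.458333, d = −0.75 ln(1 − 0.611111) = 0.708346 ≈ 0.7083.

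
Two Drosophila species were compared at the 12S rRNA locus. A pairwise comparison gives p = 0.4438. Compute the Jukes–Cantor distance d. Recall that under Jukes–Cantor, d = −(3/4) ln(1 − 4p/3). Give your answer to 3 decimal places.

d = −(3/4) ln(1 − 4p/3) = −0.75 ln(1 − 0.591733) = −0.75 ln(0.408267)
  = −0.75 × (-0.895834) = 0.671876 substitutions/site.

0.672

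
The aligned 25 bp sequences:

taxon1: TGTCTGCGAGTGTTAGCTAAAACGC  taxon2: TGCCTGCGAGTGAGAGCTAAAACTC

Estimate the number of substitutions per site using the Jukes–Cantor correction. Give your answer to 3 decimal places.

0.180

The sequences differ at 4 of 25 sites (3, 13, 14, 24), so p = 4/25 = 0.16.
d = −(3/4) ln(1 − 4p/3) = −0.75 ln(1 − 0.213333) = −0.75 ln(0.786667)
  = −0.75 × (-0.239950) = 0.179963 substitutions/site.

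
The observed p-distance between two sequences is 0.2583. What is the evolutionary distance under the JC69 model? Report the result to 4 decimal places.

0.3167

d = −(3/4) ln(1 − 4p/3) = −0.75 ln(1 − 0.3444) = −0.75 ln(0.6556)
  = −0.75 × (-0.422204) = 0.316653 substitutions/site.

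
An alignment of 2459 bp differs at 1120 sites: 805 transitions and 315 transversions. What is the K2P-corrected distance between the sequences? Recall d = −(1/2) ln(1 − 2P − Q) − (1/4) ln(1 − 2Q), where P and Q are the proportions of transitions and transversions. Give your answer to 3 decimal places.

0.838

P = 805/2459 ≈ 0.327369 and Q = 315/2459 ≈ 0.128101.
Under the Kimura two-parameter model, d = −½ ln(1 − 2P − Q) − ¼ ln(1 − 2Q).
1 − 2P − Q = 0.217161, giving −½ ln(0.217161) = 0.763558.
1 − 2Q = 0.743798, giving −¼ ln(0.743798) = 0.073996.
d = 0.763558 + 0.073996 = 0.837554.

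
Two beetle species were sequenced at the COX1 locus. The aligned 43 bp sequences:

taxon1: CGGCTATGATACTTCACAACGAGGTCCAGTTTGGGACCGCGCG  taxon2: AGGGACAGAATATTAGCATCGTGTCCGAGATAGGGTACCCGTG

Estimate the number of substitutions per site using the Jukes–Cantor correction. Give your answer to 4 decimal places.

0.7899

The sequences differ at 21 of 43 sites, so p = 21/43 ≈ 0.488372.
d = −(3/4) ln(1 − 4p/3) = −0.75 ln(1 − 0.651163) = −0.75 ln(0.348837)
  = −0.75 × (-1.053151) = 0.789863 substitutions/site.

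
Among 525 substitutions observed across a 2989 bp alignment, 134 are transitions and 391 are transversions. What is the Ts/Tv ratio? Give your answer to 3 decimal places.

0.343

R = 134/391 = 0.342710… ≈ 0.343 (to 3 d.p.).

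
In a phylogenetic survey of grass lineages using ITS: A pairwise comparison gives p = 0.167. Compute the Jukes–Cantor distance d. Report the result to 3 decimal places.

0.189

d = −(3/4) ln(1 − 4p/3) = −0.75 ln(1 − 0.222667) = −0.75 ln(0.777333)
  = −0.75 × (-0.251886) = 0.188915 substitutions/site.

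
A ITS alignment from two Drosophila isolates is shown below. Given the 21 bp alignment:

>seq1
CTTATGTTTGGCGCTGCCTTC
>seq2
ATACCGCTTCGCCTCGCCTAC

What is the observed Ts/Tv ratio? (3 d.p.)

Transitions are A↔G and C↔T; transversions are all other mismatches.
Transitions: 4. Transversions: 6.
R = 4/6 = 0.666666… ≈ 0.667 (to 3 d.p.).

0.667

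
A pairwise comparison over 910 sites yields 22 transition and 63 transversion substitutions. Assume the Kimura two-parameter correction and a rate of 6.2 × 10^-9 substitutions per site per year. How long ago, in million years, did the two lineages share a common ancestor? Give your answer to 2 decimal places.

8.05

P = 22/910 ≈ 0.024176 and Q = 63/910 ≈ 0.069231.
Under the Kimura two-parameter model, d = −½ ln(1 − 2P − Q) − ¼ ln(1 − 2Q).
1 − 2P − Q = 0.882417, giving −½ ln(0.882417) = 0.062545.
1 − 2Q = 0.861538, giving −¼ ln(0.861538) = 0.037259.
d = 0.062545 + 0.037259 = 0.099804.
Under a molecular clock d = 2μt, so t = d/(2μ) = 0.099804 / (2 × 6.2 × 10^-9) = 8.05 million years.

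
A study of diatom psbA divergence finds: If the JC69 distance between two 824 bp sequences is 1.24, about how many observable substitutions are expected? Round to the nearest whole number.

500

Invert JC69: p = (3/4)(1 − e^(−4d/3)) = 0.75 × (1 − e^(-1.653333)) = 0.75 × (1 − 0.191411) = 0.606442.
Expected differing sites = pL ≈ 0.606442 × 824 = 499.708208 ≈ 500.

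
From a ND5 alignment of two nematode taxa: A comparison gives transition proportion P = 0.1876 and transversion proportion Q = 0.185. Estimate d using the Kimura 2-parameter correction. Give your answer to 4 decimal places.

Under the Kimura two-parameter model, d = −½ ln(1 − 2P − Q) − ¼ ln(1 − 2Q).
1 − 2P − Q = 0.4398, giving −½ ln(0.4398) = 0.410718.
1 − 2Q = 0.63, giving −¼ ln(0.63) = 0.115509.
d = 0.410718 + 0.115509 = 0.526227.

0.5262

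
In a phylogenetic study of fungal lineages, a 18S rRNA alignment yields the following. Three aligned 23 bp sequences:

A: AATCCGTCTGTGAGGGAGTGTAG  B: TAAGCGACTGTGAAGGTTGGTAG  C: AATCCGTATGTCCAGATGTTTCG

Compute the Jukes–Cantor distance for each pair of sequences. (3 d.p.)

A–B: 8/23 sites differ → p ≈ 0.347826, d = −0.75 ln(1 − 0.463768) = 0.467391 ≈ 0.467.
A–C: 8/23 sites differ → p ≈ 0.347826, d = −0.75 ln(1 − 0.463768) = 0.467391 ≈ 0.467.
B–C: 12/23 sites differ → p ≈ 0.521739, d = −0.75 ln(1 − 0.695652) = 0.892188 ≈ 0.892.

d(A,B) = 0.467, d(A,C) = 0.467, d(B,C) = 0.892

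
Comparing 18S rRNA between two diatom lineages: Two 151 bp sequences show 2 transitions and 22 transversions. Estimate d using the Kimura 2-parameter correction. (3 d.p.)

P = 2/151 ≈ 0.013245 and Q = 22/151 ≈ 0.145695.
Under the Kimura two-parameter model, d = −½ ln(1 − 2P − Q) − ¼ ln(1 − 2Q).
1 − 2P − Q = 0.827815, giving −½ ln(0.827815) = 0.094483.
1 − 2Q = 0.70861, giving −¼ ln(0.70861) = 0.086112.
d = 0.094483 + 0.086112 = 0.180595.

0.181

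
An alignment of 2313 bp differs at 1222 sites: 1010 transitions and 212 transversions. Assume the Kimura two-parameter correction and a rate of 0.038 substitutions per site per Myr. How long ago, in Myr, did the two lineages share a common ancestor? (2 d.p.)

22.72

P = 1010/2313 ≈ 0.436662 and Q = 212/2313 ≈ 0.091656.
Under the Kimura two-parameter model, d = −½ ln(1 − 2P − Q) − ¼ ln(1 − 2Q).
1 − 2P − Q = 0.03502, giving −½ ln(0.03502) = 1.675918.
1 − 2Q = 0.816688, giving −¼ ln(0.816688) = 0.050625.
d = 1.675918 + 0.050625 = 1.726543.
Under a molecular clock d = 2μt, so t = d/(2μ) = 1.726543 / (2 × 0.038) = 22.72 Myr.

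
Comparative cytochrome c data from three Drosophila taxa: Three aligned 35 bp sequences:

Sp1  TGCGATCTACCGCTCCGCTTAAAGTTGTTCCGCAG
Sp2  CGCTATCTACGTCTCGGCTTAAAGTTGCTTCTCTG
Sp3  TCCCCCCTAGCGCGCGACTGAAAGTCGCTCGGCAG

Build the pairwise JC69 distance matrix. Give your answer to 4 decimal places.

d(Sp1,Sp2) = 0.3149, d(Sp1,Sp3) = 0.4582, d(Sp2,Sp3) = 0.7053

Sp1–Sp2: 9/35 sites differ → p ≈ 0.257143, d = −0.75 ln(1 − 0.342857) = 0.314890 ≈ 0.3149.
Sp1–Sp3: 12/35 sites differ → p ≈ 0.342857, d = −0.75 ln(1 − 0.457143) = 0.458182 ≈ 0.4582.
Sp2–Sp3: 16/35 sites differ → p ≈ 0.457143, d = −0.75 ln(1 − 0.609524) = 0.705292 ≈ 0.7053.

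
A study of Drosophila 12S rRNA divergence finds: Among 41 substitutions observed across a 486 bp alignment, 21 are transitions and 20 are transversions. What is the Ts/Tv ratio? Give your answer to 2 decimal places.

1.05

R = 21/20 = 1.05.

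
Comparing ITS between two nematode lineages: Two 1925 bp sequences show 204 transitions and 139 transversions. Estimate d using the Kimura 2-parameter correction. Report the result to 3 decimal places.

P = 204/1925 ≈ 0.105974 and Q = 139/1925 ≈ 0.072208.
Under the Kimura two-parameter model, d = −½ ln(1 − 2P − Q) − ¼ ln(1 − 2Q).
1 − 2P − Q = 0.715844, giving −½ ln(0.715844) = 0.167147.
1 − 2Q = 0.855584, giving −¼ ln(0.855584) = 0.038993.
d = 0.167147 + 0.038993 = 0.206140.

0.206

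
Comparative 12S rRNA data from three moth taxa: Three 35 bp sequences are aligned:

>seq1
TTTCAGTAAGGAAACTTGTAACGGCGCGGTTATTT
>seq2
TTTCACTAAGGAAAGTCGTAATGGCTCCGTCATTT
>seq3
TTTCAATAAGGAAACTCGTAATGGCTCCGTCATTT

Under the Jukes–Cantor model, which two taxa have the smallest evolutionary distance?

seq2 and seq3

seq1–seq2: 7/35 differ, p = 0.200, d = 0.233.
seq1–seq3: 6/35 differ, p = 0.171, d = 0.195.
seq2–seq3: 2/35 differ, p = 0.057, d = 0.059.
The smallest distance is between seq2 and seq3.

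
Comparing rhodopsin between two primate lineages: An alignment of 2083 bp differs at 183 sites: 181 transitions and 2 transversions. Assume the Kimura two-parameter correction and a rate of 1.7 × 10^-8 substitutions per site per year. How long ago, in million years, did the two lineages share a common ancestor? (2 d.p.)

2.84

P = 181/2083 ≈ 0.086894 and Q = 2/2083 ≈ 0.00096.
Under the Kimura two-parameter model, d = −½ ln(1 − 2P − Q) − ¼ ln(1 − 2Q).
1 − 2P − Q = 0.825252, giving −½ ln(0.825252) = 0.096033.
1 − 2Q = 0.99808, giving −¼ ln(0.99808) = 0.000480.
d = 0.096033 + 0.000480 = 0.096513.
Under a molecular clock d = 2μt, so t = d/(2μ) = 0.096513 / (2 × 1.7 × 10^-8) = 2.84 million years.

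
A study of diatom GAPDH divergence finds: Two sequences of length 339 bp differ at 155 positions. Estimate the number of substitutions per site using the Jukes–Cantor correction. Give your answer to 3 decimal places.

p = 155/339 ≈ 0.457227.
d = −(3/4) ln(1 − 4p/3) = −0.75 ln(1 − 0.609636) = −0.75 ln(0.390364)
  = −0.75 × (-0.940676) = 0.705507 substitutions/site.

0.706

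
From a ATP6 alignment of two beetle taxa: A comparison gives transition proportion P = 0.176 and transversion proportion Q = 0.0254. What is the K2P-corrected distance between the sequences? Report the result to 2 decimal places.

0.25

Under the Kimura two-parameter model, d = −½ ln(1 − 2P − Q) − ¼ ln(1 − 2Q).
1 − 2P − Q = 0.6226, giving −½ ln(0.6226) = 0.236926.
1 − 2Q = 0.9492, giving −¼ ln(0.9492) = 0.013034.
d = 0.236926 + 0.013034 = 0.249960.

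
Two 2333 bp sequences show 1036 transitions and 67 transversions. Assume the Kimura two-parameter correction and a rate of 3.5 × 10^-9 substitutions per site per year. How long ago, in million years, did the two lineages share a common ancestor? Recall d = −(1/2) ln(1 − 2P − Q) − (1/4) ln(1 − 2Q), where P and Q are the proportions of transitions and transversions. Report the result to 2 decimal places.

179.76

P = 1036/2333 ≈ 0.444063 and Q = 67/2333 ≈ 0.028718.
Under the Kimura two-parameter model, d = −½ ln(1 − 2P − Q) − ¼ ln(1 − 2Q).
1 − 2P − Q = 0.083156, giving −½ ln(0.083156) = 1.243518.
1 − 2Q = 0.942564, giving −¼ ln(0.942564) = 0.014788.
d = 1.243518 + 0.014788 = 1.258306.
Under a molecular clock d = 2μt, so t = d/(2μ) = 1.258306 / (2 × 3.5 × 10^-9) = 179.76 million years.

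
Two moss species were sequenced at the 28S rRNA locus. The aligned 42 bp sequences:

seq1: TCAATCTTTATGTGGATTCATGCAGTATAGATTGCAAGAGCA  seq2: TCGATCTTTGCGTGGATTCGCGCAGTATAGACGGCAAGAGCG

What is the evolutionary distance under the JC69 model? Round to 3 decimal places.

The sequences differ at 8 of 42 sites (3, 10, 11, 20, 21, 32, 33, 42), so p = 8/42 ≈ 0.190476.
d = −(3/4) ln(1 − 4p/3) = −0.75 ln(1 − 0.253968) = −0.75 ln(0.746032)
  = −0.75 × (-0.292987) = 0.219740 substitutions/site.

0.220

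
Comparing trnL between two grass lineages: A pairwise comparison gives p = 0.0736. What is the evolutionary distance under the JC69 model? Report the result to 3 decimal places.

d = −(3/4) ln(1 − 4p/3) = −0.75 ln(1 − 0.098133) = −0.75 ln(0.901867)
  = −0.75 × (-0.103288) = 0.077466 substitutions/site.

0.077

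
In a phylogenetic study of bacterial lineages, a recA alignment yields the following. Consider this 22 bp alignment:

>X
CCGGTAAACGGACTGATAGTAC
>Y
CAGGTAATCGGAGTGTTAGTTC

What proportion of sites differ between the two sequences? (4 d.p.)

The sequences differ at 5 of 22 positions (sites 2, 8, 13, 16, 21).
p = 5/22 = 0.227272… ≈ 0.2273 (to 4 d.p.).

0.2273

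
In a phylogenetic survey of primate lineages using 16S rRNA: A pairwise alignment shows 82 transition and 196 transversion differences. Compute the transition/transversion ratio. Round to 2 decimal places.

0.42

R = 82/196 = 0.418367… ≈ 0.42 (to 2 d.p.).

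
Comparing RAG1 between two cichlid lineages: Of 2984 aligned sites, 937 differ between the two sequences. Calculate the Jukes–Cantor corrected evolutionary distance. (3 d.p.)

0.407

p = 937/2984 ≈ 0.314008.
d = −(3/4) ln(1 − 4p/3) = −0.75 ln(1 − 0.418677) = −0.75 ln(0.581323)
  = −0.75 × (-0.542449) = 0.406837 substitutions/site.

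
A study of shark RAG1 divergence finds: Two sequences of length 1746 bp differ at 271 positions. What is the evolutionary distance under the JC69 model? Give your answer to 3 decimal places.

p = 271/1746 ≈ 0.155212.
d = −(3/4) ln(1 − 4p/3) = −0.75 ln(1 − 0.206949) = −0.75 ln(0.793051)
  = −0.75 × (-0.231868) = 0.173901 substitutions/site.

0.174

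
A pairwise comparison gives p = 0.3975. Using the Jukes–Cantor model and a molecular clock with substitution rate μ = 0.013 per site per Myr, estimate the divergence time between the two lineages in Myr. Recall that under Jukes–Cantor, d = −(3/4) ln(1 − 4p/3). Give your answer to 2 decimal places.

21.78

d = −(3/4) ln(1 − 4p/3) = −0.75 ln(1 − 0.53) = −0.75 ln(0.47)
  = −0.75 × (-0.755023) = 0.566267 substitutions/site.
Under a molecular clock d = 2μt, so t = d/(2μ) = 0.566267 / (2 × 0.013) = 21.78 Myr.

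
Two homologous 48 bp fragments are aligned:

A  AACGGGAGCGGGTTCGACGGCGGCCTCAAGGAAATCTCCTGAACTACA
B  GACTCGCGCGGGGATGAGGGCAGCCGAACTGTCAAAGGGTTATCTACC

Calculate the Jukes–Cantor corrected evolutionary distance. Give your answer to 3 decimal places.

0.764

The sequences differ at 23 of 48 sites, so p = 23/48 ≈ 0.479167.
d = −(3/4) ln(1 − 4p/3) = −0.75 ln(1 − 0.638889) = −0.75 ln(0.361111)
  = −0.75 × (-1.018570) = 0.763928 substitutions/site.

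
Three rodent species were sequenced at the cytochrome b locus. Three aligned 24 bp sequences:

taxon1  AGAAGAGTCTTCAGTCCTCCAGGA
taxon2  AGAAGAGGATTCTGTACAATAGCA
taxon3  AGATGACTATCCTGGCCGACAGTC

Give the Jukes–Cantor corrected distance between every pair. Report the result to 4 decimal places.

d(taxon1,taxon2) = 0.4408, d(taxon1,taxon3) = 0.6082, d(taxon2,taxon3) = 0.6082

taxon1–taxon2: 8/24 sites differ → p ≈ 0.333333, d = −0.75 ln(1 − 0.444444) = 0.440839 ≈ 0.4408.
taxon1–taxon3: 10/24 sites differ → p ≈ 0.416667, d = −0.75 ln(1 − 0.555556) = 0.608198 ≈ 0.6082.
taxon2–taxon3: 10/24 sites differ → p ≈ 0.416667, d = −0.75 ln(1 − 0.555556) = 0.608198 ≈ 0.6082.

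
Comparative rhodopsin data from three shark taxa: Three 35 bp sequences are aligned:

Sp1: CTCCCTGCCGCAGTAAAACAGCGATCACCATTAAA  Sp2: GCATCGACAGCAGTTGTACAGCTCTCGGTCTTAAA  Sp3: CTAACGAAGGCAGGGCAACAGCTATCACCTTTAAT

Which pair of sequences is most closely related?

Sp1 and Sp3

Sp1–Sp2: 16/35 differ, p = 0.457, d = 0.705.
Sp1–Sp3: 12/35 differ, p = 0.343, d = 0.458.
Sp2–Sp3: 15/35 differ, p = 0.429, d = 0.635.
The smallest distance is between Sp1 and Sp3.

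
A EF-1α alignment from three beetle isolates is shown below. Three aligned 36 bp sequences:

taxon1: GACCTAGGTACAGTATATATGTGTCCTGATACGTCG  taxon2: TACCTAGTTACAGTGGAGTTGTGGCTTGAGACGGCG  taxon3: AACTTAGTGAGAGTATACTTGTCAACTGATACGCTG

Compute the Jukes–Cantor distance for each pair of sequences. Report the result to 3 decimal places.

d(taxon1,taxon2) = 0.347, d(taxon1,taxon3) = 0.441, d(taxon2,taxon3) = 0.548

taxon1–taxon2: 10/36 sites differ → p ≈ 0.277778, d = −0.75 ln(1 − 0.370371) = 0.346968 ≈ 0.347.
taxon1–taxon3: 12/36 sites differ → p ≈ 0.333333, d = −0.75 ln(1 − 0.444444) = 0.440839 ≈ 0.441.
taxon2–taxon3: 14/36 sites differ → p ≈ 0.388889, d = −0.75 ln(1 − 0.518519) = 0.548166 ≈ 0.548.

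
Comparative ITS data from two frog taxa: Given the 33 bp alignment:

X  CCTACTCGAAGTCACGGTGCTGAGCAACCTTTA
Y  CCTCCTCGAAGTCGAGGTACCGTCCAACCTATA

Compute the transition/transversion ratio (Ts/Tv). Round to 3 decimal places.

Transitions are A↔G and C↔T; transversions are all other mismatches.
Transitions: 3. Transversions: 5.
R = 3/5 = 0.600.

0.600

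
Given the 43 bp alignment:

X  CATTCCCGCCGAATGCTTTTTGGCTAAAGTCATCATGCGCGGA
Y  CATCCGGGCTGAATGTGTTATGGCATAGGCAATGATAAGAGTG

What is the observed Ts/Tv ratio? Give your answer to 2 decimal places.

Transitions are A↔G and C↔T; transversions are all other mismatches.
Transitions: 7. Transversions: 11.
R = 7/11 = 0.636363… ≈ 0.64 (to 2 d.p.).

0.64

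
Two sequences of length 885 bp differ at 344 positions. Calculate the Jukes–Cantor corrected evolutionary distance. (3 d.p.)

0.548

p = 344/885 ≈ 0.388701.
d = −(3/4) ln(1 − 4p/3) = −0.75 ln(1 − 0.518268) = −0.75 ln(0.481732)
  = −0.75 × (-0.730367) = 0.547775 substitutions/site.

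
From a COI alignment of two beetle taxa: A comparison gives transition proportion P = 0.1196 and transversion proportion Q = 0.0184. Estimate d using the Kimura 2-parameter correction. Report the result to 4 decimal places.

Under the Kimura two-parameter model, d = −½ ln(1 − 2P − Q) − ¼ ln(1 − 2Q).
1 − 2P − Q = 0.7424, giving −½ ln(0.7424) = 0.148934.
1 − 2Q = 0.9632, giving −¼ ln(0.9632) = 0.009374.
d = 0.148934 + 0.009374 = 0.158308.

0.1583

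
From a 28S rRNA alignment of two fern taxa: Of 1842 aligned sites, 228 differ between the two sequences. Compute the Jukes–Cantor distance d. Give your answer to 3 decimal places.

p = 228/1842 ≈ 0.123779.
d = −(3/4) ln(1 − 4p/3) = −0.75 ln(1 − 0.165039) = −0.75 ln(0.834961)
  = −0.75 × (-0.180370) = 0.135278 substitutions/site.

0.135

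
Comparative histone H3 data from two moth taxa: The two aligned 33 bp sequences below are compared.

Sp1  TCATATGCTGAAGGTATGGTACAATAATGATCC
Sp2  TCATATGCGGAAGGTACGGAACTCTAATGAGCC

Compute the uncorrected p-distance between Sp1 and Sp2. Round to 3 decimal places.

0.182

The sequences differ at 6 of 33 positions (sites 9, 17, 20, 23, 24, 31).
p = 6/33 = 0.181818… ≈ 0.182 (to 3 d.p.).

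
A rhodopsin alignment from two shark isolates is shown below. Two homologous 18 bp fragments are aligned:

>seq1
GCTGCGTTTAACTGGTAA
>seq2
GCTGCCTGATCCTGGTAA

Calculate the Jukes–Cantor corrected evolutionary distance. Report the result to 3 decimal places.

0.347

The sequences differ at 5 of 18 sites (6, 8, 9, 10, 11), so p = 5/18 ≈ 0.277778.
d = −(3/4) ln(1 − 4p/3) = −0.75 ln(1 − 0.370371) = −0.75 ln(0.629629)
  = −0.75 × (-0.462625) = 0.346969 substitutions/site.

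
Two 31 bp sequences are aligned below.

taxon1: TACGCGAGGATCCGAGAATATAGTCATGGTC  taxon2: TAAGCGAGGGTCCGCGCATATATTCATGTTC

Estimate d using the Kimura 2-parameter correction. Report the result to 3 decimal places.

Of 31 sites, 1 differences are transitions and 5 are transversions, so P = 1/31 ≈ 0.032258 and Q = 5/31 ≈ 0.16129.
Under the Kimura two-parameter model, d = −½ ln(1 − 2P − Q) − ¼ ln(1 − 2Q).
1 − 2P − Q = 0.774194, giving −½ ln(0.774194) = 0.127966.
1 − 2Q = 0.67742, giving −¼ ln(0.67742) = 0.097366.
d = 0.127966 + 0.097366 = 0.225332.

0.225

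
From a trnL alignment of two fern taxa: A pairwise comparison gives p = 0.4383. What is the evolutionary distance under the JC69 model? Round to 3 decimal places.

0.659

d = −(3/4) ln(1 − 4p/3) = −0.75 ln(1 − 0.5844) = −0.75 ln(0.4156)
  = −0.75 × (-0.878032) = 0.658524 substitutions/site.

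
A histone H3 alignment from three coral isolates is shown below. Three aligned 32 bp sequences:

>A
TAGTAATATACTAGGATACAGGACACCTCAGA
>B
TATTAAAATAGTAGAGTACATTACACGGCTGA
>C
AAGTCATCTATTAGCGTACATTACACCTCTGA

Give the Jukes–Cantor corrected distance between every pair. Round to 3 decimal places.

A–B: 10/32 sites differ → p = 0.3125, d = −0.75 ln(1 − 0.416667) = 0.404248 ≈ 0.404.
A–C: 9/32 sites differ → p = 0.28125, d = −0.75 ln(1 − 0.375) = 0.352503 ≈ 0.353.
B–C: 9/32 sites differ → p = 0.28125, d = −0.75 ln(1 − 0.375) = 0.352503 ≈ 0.353.

d(A,B) = 0.404, d(A,C) = 0.353, d(B,C) = 0.353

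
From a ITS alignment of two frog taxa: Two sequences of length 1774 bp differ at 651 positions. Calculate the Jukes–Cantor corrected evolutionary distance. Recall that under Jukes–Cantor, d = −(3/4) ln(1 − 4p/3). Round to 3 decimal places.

p = 651/1774 ≈ 0.366967.
d = −(3/4) ln(1 − 4p/3) = −0.75 ln(1 − 0.489289) = −0.75 ln(0.510711)
  = −0.75 × (-0.671951) = 0.503963 substitutions/site.

0.504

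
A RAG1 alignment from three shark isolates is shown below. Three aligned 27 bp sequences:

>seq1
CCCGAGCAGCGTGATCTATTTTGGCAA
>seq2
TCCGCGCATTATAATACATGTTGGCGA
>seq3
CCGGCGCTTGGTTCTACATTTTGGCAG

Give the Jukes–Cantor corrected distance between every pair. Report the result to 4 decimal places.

seq1–seq2: 10/27 sites differ → p ≈ 0.37037, d = −0.75 ln(1 − 0.493827) = 0.510658 ≈ 0.5107.
seq1–seq3: 10/27 sites differ → p ≈ 0.37037, d = −0.75 ln(1 − 0.493827) = 0.510658 ≈ 0.5107.
seq2–seq3: 10/27 sites differ → p ≈ 0.37037, d = −0.75 ln(1 − 0.493827) = 0.510658 ≈ 0.5107.

d(seq1,seq2) = 0.5107, d(seq1,seq3) = 0.5107, d(seq2,seq3) = 0.5107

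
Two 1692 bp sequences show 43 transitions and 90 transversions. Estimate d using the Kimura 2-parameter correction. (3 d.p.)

P = 43/1692 ≈ 0.025414 and Q = 90/1692 ≈ 0.053191.
Under the Kimura two-parameter model, d = −½ ln(1 − 2P − Q) − ¼ ln(1 − 2Q).
1 − 2P − Q = 0.895981, giving −½ ln(0.895981) = 0.054918.
1 − 2Q = 0.893618, giving −¼ ln(0.893618) = 0.028119.
d = 0.054918 + 0.028119 = 0.083037.

0.083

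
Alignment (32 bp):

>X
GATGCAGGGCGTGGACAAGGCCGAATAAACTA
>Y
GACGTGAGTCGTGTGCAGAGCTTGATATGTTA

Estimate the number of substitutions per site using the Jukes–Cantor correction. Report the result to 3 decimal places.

0.736

The sequences differ at 15 of 32 sites, so p = 15/32 = 0.46875.
d = −(3/4) ln(1 − 4p/3) = −0.75 ln(1 − 0.625) = −0.75 ln(0.375)
  = −0.75 × (-0.980829) = 0.735622 substitutions/site.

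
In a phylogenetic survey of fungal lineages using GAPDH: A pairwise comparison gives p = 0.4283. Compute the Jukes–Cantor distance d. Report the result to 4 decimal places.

d = −(3/4) ln(1 − 4p/3) = −0.75 ln(1 − 0.571067) = −0.75 ln(0.428933)
  = −0.75 × (-0.846455) = 0.634841 substitutions/site.

0.6348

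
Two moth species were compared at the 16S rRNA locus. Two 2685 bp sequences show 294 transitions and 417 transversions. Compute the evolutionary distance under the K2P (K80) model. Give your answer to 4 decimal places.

0.3274

P = 294/2685 ≈ 0.109497 and Q = 417/2685 ≈ 0.155307.
Under the Kimura two-parameter model, d = −½ ln(1 − 2P − Q) − ¼ ln(1 − 2Q).
1 − 2P − Q = 0.625699, giving −½ ln(0.625699) = 0.234443.
1 − 2Q = 0.689386, giving −¼ ln(0.689386) = 0.092988.
d = 0.234443 + 0.092988 = 0.327431.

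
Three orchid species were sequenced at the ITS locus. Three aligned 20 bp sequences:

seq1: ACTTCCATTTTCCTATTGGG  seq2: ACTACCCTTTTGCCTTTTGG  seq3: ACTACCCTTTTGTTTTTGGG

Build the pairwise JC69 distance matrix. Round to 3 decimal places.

d(seq1,seq2) = 0.383, d(seq1,seq3) = 0.304, d(seq2,seq3) = 0.167

seq1–seq2: 6/20 sites differ → p = 0.3, d = −0.75 ln(1 − 0.4) = 0.383119 ≈ 0.383.
seq1–seq3: 5/20 sites differ → p = 0.25, d = −0.75 ln(1 − 0.333333) = 0.304098 ≈ 0.304.
seq2–seq3: 3/20 sites differ → p = 0.15, d = −0.75 ln(1 − 0.2) = 0.167358 ≈ 0.167.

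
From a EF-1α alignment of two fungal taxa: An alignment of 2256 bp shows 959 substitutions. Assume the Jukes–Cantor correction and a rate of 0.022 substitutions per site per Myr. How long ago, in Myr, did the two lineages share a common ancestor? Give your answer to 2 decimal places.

14.26

p = 959/2256 ≈ 0.425089.
d = −(3/4) ln(1 − 4p/3) = −0.75 ln(1 − 0.566785) = −0.75 ln(0.433215)
  = −0.75 × (-0.836521) = 0.627391 substitutions/site.
Under a molecular clock d = 2μt, so t = d/(2μ) = 0.627391 / (2 × 0.022) = 14.26 Myr.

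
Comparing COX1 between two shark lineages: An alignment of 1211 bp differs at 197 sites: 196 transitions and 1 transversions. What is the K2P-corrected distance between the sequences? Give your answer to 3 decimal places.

0.197

P = 196/1211 ≈ 0.16185 and Q = 1/1211 ≈ 0.000826.
Under the Kimura two-parameter model, d = −½ ln(1 − 2P − Q) − ¼ ln(1 − 2Q).
1 − 2P − Q = 0.675474, giving −½ ln(0.675474) = 0.196170.
1 − 2Q = 0.998348, giving −¼ ln(0.998348) = 0.000413.
d = 0.196170 + 0.000413 = 0.196583.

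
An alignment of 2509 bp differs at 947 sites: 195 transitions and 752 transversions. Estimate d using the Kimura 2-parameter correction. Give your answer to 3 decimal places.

P = 195/2509 ≈ 0.07772 and Q = 752/2509 ≈ 0.299721.
Under the Kimura two-parameter model, d = −½ ln(1 − 2P − Q) − ¼ ln(1 − 2Q).
1 − 2P − Q = 0.544839, giving −½ ln(0.544839) = 0.303632.
1 − 2Q = 0.400558, giving −¼ ln(0.400558) = 0.228724.
d = 0.303632 + 0.228724 = 0.532356.

0.532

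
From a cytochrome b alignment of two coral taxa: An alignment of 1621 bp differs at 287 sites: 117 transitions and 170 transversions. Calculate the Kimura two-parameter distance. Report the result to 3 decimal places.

P = 117/1621 ≈ 0.072178 and Q = 170/1621 ≈ 0.104874.
Under the Kimura two-parameter model, d = −½ ln(1 − 2P − Q) − ¼ ln(1 − 2Q).
1 − 2P − Q = 0.75077, giving −½ ln(0.75077) = 0.143328.
1 − 2Q = 0.790252, giving −¼ ln(0.790252) = 0.058851.
d = 0.143328 + 0.058851 = 0.202179.

0.202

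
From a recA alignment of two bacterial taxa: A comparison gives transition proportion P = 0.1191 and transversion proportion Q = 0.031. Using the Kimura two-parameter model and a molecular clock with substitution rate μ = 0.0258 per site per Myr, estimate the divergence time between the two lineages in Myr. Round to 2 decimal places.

Under the Kimura two-parameter model, d = −½ ln(1 − 2P − Q) − ¼ ln(1 − 2Q).
1 − 2P − Q = 0.7308, giving −½ ln(0.7308) = 0.156808.
1 − 2Q = 0.938, giving −¼ ln(0.938) = 0.016001.
d = 0.156808 + 0.016001 = 0.172809.
Under a molecular clock d = 2μt, so t = d/(2μ) = 0.172809 / (2 × 0.0258) = 3.35 Myr.

3.35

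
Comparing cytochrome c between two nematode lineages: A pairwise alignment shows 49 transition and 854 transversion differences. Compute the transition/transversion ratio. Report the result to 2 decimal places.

0.06

R = 49/854 = 0.057377… ≈ 0.06 (to 2 d.p.).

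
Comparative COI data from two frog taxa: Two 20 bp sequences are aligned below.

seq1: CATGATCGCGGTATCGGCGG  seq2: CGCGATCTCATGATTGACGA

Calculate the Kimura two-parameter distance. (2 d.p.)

0.78

Of 20 sites, 6 differences are transitions and 3 are transversions, so P = 6/20 = 0.3 and Q = 3/20 = 0.15.
Under the Kimura two-parameter model, d = −½ ln(1 − 2P − Q) − ¼ ln(1 − 2Q).
1 − 2P − Q = 0.25, giving −½ ln(0.25) = 0.693147.
1 − 2Q = 0.7, giving −¼ ln(0.7) = 0.089169.
d = 0.693147 + 0.089169 = 0.782316.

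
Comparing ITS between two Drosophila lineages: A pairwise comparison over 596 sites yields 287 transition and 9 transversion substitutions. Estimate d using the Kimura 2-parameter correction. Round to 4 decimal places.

1.9203

P = 287/596 ≈ 0.481544 and Q = 9/596 ≈ 0.015101.
Under the Kimura two-parameter model, d = −½ ln(1 − 2P − Q) − ¼ ln(1 − 2Q).
1 − 2P − Q = 0.021811, giving −½ ln(0.021811) = 1.912670.
1 − 2Q = 0.969798, giving −¼ ln(0.969798) = 0.007667.
d = 1.912670 + 0.007667 = 1.920337.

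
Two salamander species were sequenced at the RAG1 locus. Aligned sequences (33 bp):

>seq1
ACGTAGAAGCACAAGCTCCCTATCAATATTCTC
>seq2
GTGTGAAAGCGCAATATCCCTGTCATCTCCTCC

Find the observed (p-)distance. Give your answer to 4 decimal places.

0.4545

The sequences differ at 15 of 33 positions.
p = 15/33 = 0.454545… ≈ 0.4545 (to 4 d.p.).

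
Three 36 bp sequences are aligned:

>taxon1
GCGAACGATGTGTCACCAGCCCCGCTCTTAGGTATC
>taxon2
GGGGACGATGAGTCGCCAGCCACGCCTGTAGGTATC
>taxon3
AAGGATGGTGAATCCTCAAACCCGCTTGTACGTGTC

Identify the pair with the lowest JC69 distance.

taxon1 and taxon2

taxon1–taxon2: 8/36 differ, p = 0.222, d = 0.264.
taxon1–taxon3: 15/36 differ, p = 0.417, d = 0.608.
taxon2–taxon3: 13/36 differ, p = 0.361, d = 0.493.
The smallest distance is between taxon1 and taxon2.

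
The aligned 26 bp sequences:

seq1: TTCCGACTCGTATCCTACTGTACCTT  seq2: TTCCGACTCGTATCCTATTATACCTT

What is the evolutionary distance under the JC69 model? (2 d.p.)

The sequences differ at 2 of 26 sites (18, 20), so p = 2/26 ≈ 0.076923.
d = −(3/4) ln(1 − 4p/3) = −0.75 ln(1 − 0.102564) = −0.75 ln(0.897436)
  = −0.75 × (-0.108213) = 0.081160 substitutions/site.

0.08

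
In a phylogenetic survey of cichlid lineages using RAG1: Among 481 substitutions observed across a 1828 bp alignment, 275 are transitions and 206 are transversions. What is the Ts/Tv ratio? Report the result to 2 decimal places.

R = 275/206 = 1.334951… ≈ 1.33 (to 2 d.p.).

1.33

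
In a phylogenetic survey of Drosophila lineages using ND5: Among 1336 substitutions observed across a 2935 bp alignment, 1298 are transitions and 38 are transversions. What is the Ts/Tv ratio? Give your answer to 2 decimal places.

34.16

R = 1298/38 = 34.157894… ≈ 34.16 (to 2 d.p.).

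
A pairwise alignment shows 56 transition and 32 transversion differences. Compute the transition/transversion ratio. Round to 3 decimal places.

R = 56/32 = 1.750.

1.750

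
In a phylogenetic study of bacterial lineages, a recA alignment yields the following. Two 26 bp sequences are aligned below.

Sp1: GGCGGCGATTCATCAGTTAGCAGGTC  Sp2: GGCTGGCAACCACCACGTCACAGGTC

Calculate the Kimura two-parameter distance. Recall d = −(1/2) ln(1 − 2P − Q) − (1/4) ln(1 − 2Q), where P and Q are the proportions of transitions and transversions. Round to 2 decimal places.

Of 26 sites, 3 differences are transitions and 7 are transversions, so P = 3/26 ≈ 0.115385 and Q = 7/26 ≈ 0.269231.
Under the Kimura two-parameter model, d = −½ ln(1 − 2P − Q) − ¼ ln(1 − 2Q).
1 − 2P − Q = 0.499999, giving −½ ln(0.499999) = 0.346575.
1 − 2Q = 0.461538, giving −¼ ln(0.461538) = 0.193298.
d = 0.346575 + 0.193298 = 0.539873.

0.54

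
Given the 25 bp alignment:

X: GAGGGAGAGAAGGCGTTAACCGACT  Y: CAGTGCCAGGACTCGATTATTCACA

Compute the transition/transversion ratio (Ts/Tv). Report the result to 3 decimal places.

Transitions are A↔G and C↔T; transversions are all other mismatches.
Transitions: 3. Transversions: 10.
R = 3/10 = 0.300.

0.300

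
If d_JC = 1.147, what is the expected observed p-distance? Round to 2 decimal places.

p = (3/4)(1 − e^(−4d/3)) = 0.75 × (1 − e^(-1.529333)) = 0.75 × (1 − 0.216680) = 0.587490.

0.59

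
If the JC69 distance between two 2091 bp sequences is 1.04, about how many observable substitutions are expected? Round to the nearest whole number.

Invert JC69: p = (3/4)(1 − e^(−4d/3)) = 0.75 × (1 − e^(-1.386667)) = 0.75 × (1 − 0.249907) = 0.562570.
Expected differing sites = pL ≈ 0.562570 × 2091 = 1176.33387 ≈ 1176.

1176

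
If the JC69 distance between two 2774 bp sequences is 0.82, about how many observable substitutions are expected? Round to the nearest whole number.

1383

Invert JC69: p = (3/4)(1 − e^(−4d/3)) = 0.75 × (1 − e^(-1.093333)) = 0.75 × (1 − 0.335098) = 0.498677.
Expected differing sites = pL ≈ 0.498677 × 2774 = 1383.329998 ≈ 1383.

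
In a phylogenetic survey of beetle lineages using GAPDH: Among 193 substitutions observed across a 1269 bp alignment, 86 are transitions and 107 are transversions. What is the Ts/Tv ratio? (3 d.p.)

R = 86/107 = 0.803738… ≈ 0.804 (to 3 d.p.).

0.804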